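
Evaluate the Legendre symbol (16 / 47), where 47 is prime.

Euler's criterion: (16/47) ≡ 16^23 (mod 47).
16^2 ≡ 21 (mod 47)
16^4 ≡ 18 (mod 47)
16^8 ≡ 42 (mod 47)
16^16 ≡ 25 (mod 47)
16^23 = 16^(16+4+2+1) ≡ 1 (mod 47).
Result is 1, so (16/47) = 1.

1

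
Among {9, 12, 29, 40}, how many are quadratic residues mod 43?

2

(9/43) = +1 → QR.
(12/43) = -1 → non-residue.
(29/43) = -1 → non-residue.
(40/43) = +1 → QR.
Total quadratic residues among the 4: 2.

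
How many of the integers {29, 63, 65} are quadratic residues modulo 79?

(29/79) = -1 → non-residue.
(63/79) = -1 → non-residue.
(65/79) = +1 → QR.
Total quadratic residues among the 3: 1.

1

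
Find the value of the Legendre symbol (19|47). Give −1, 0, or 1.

-1

Reciprocity: 19 ≡ 3 and 47 ≡ 3 (mod 4), so (19/47) = −(47/19).
Reduce top mod 19: now compute (9/19).
Reciprocity: 9 ≡ 1 and 19 ≡ 3 (mod 4), so (9/19) = +(19/9).
Reduce top mod 9: now compute (1/9).
Reached (1/9) = 1. Collecting the sign flips along the way, the symbol is -1.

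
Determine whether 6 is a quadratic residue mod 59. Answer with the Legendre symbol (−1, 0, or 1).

-1

Pull out 2: since 59 ≡ 3 (mod 8), (2/59) = -1.
Reciprocity: 3 ≡ 3 and 59 ≡ 3 (mod 4), so (3/59) = −(59/3).
Reduce top mod 3: now compute (2/3).
Pull out 2: since 3 ≡ 3 (mod 8), (2/3) = -1.
Reached (1/3) = 1. Collecting the sign flips along the way, the symbol is -1.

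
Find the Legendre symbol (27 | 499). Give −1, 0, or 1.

-1

Euler's criterion: (27/499) ≡ 27^249 (mod 499).
27^2 ≡ 230 (mod 499)
27^4 ≡ 6 (mod 499)
27^8 ≡ 36 (mod 499)
27^16 ≡ 298 (mod 499)
27^32 ≡ 481 (mod 499)
27^64 ≡ 324 (mod 499)
27^128 ≡ 186 (mod 499)
27^249 = 27^(128+64+32+16+8+1) ≡ 498 (mod 499).
Result is 498 ≡ −1, so (27/499) = −1.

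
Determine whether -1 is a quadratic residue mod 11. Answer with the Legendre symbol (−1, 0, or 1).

First reduce: -1 ≡ 10 (mod 11).
Pull out 2: since 11 ≡ 3 (mod 8), (2/11) = -1.
Reciprocity: 5 ≡ 1 and 11 ≡ 3 (mod 4), so (5/11) = +(11/5).
Reduce top mod 5: now compute (1/5).
Reached (1/5) = 1. Collecting the sign flips along the way, the symbol is -1.

-1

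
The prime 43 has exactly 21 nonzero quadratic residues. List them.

Square k = 1,…,21 (k and 43−k give the same square):
1²=1, 2²=4, 3²=9, 4²=16, 5²=25, 6²=36, 7²≡6, 8²≡21, 9²≡38, 10²≡14, 11²≡35, 12²≡15, 13²≡40, 14²≡24, 15²≡10, 16²≡41, 17²≡31, 18²≡23, 19²≡17, 20²≡13, 21²≡11 (mod 43).
So the quadratic residues mod 43 are {1, 4, 6, 9, 10, 11, 13, 14, 15, 16, 17, 21, 23, 24, 25, 31, 35, 36, 38, 40, 41}.

1, 4, 6, 9, 10, 11, 13, 14, 15, 16, 17, 21, 23, 24, 25, 31, 35, 36, 38, 40, 41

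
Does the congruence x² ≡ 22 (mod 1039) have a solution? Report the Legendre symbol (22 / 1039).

Euler's criterion: (22/1039) ≡ 22^519 (mod 1039).
22^2 ≡ 484 (mod 1039)
22^4 ≡ 481 (mod 1039)
22^8 ≡ 703 (mod 1039)
22^16 ≡ 684 (mod 1039)
22^32 ≡ 306 (mod 1039)
22^64 ≡ 126 (mod 1039)
22^128 ≡ 291 (mod 1039)
22^256 ≡ 522 (mod 1039)
22^512 ≡ 266 (mod 1039)
22^519 = 22^(512+4+2+1) ≡ 1038 (mod 1039).
Result is 1038 ≡ −1, so (22/1039) = −1.

-1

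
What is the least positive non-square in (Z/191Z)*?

(2/191) = +1, so 2 is a residue.
(3/191) = +1, so 3 is a residue.
(4/191) = +1, so 4 is a residue.
(5/191) = +1, so 5 is a residue.
(6/191) = +1, so 6 is a residue.
(7/191) = −1, so 7 is the smallest positive non-residue mod 191.

7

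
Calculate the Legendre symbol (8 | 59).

-1

Euler's criterion: (8/59) ≡ 8^29 (mod 59).
8^2 ≡ 5 (mod 59)
8^4 ≡ 25 (mod 59)
8^8 ≡ 35 (mod 59)
8^16 ≡ 45 (mod 59)
8^29 = 8^(16+8+4+1) ≡ 58 (mod 59).
Result is 58 ≡ −1, so (8/59) = −1.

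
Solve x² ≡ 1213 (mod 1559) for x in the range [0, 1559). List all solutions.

Since 1559 ≡ 3 (mod 4), a square root of 1213 is 1213^((1559+1)/4) = 1213^390 mod 1559.
Repeated squaring: 1213^2≡1232, 1213^4≡917, 1213^8≡588, 1213^16≡1205, 1213^32≡596, 1213^64≡1323, 1213^128≡1131, 1213^256≡781 (mod 1559).
1213^390 = 1213^(256+128+4+2) ≡ 1040 (mod 1559).
Check: 1040² = 1081600 ≡ 1213 (mod 1559). The two roots are 519 and 1040.

519, 1040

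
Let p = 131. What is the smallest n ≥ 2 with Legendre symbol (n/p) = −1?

(2/131) = −1, so 2 is the smallest positive non-residue mod 131.

2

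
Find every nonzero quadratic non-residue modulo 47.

5,10,11,13,15,19,20,22,23,26,29,30,31,33,35,38,39,40,41,43,44,45,46

Square k = 1,…,23 (k and 47−k give the same square):
1²=1, 2²=4, 3²=9, 4²=16, 5²=25, 6²=36, 7²≡2, 8²≡17, 9²≡34, 10²≡6, 11²≡27, 12²≡3, 13²≡28, 14²≡8, 15²≡37, 16²≡21, 17²≡7, 18²≡42, 19²≡32, 20²≡24, 21²≡18, 22²≡14, 23²≡12 (mod 47).
The residues are {1, 2, 3, 4, 6, 7, 8, 9, 12, 14, 16, 17, 18, 21, 24, 25, 27, 28, 32, 34, 36, 37, 42}; the non-residues are the remaining 23 nonzero classes.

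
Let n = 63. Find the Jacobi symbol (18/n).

0

Pull out 2: since 63 ≡ 7 (mod 8), (2/63) = +1.
Reciprocity: 9 ≡ 1 and 63 ≡ 3 (mod 4), so (9/63) = +(63/9).
Reduce top mod 9: now compute (0/9).
Top reduces to 0: gcd > 1, so the symbol is 0.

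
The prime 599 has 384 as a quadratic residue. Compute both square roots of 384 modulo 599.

Since 599 ≡ 3 (mod 4), a square root of 384 is 384^((599+1)/4) = 384^150 mod 599.
Repeated squaring: 384^2≡102, 384^4≡221, 384^8≡322, 384^16≡57, 384^32≡254, 384^64≡423, 384^128≡427 (mod 599).
384^150 = 384^(128+16+4+2) ≡ 480 (mod 599).
Check: 480² = 230400 ≡ 384 (mod 599). The two roots are 119 and 480.

119, 480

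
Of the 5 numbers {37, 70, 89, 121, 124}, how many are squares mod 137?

2

(37/137) = +1 → QR.
(70/137) = -1 → non-residue.
(89/137) = -1 → non-residue.
(121/137) = +1 → QR.
(124/137) = -1 → non-residue.
Total quadratic residues among the 5: 2.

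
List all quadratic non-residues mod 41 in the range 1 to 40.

Square k = 1,…,20 (k and 41−k give the same square):
1²=1, 2²=4, 3²=9, 4²=16, 5²=25, 6²=36, 7²≡8, 8²≡23, 9²≡40, 10²≡18, 11²≡39, 12²≡21, 13²≡5, 14²≡32, 15²≡20, 16²≡10, 17²≡2, 18²≡37, 19²≡33, 20²≡31 (mod 41).
The residues are {1, 2, 4, 5, 8, 9, 10, 16, 18, 20, 21, 23, 25, 31, 32, 33, 36, 37, 39, 40}; the non-residues are the remaining 20 nonzero classes.

3, 6, 7, 11, 12, 13, 14, 15, 17, 19, 22, 24, 26, 27, 28, 29, 30, 34, 35, 38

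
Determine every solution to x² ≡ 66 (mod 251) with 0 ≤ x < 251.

98, 153

Since 251 ≡ 3 (mod 4), a square root of 66 is 66^((251+1)/4) = 66^63 mod 251.
Repeated squaring: 66^2≡89, 66^4≡140, 66^8≡22, 66^16≡233, 66^32≡73 (mod 251).
66^63 = 66^(32+16+8+4+2+1) ≡ 153 (mod 251).
Check: 153² = 23409 ≡ 66 (mod 251). The two roots are 98 and 153.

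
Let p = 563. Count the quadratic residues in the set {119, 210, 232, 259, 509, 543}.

(119/563) = +1 → QR.
(210/563) = +1 → QR.
(232/563) = +1 → QR.
(259/563) = -1 → non-residue.
(509/563) = +1 → QR.
(543/563) = +1 → QR.
Total quadratic residues among the 6: 5.

5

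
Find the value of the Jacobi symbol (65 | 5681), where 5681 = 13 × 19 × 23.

Reciprocity: 65 ≡ 1 and 5681 ≡ 1 (mod 4), so (65/5681) = +(5681/65).
Reduce top mod 65: now compute (26/65).
Pull out 2: since 65 ≡ 1 (mod 8), (2/65) = +1.
Reciprocity: 13 ≡ 1 and 65 ≡ 1 (mod 4), so (13/65) = +(65/13).
Reduce top mod 13: now compute (0/13).
Top reduces to 0: gcd > 1, so the symbol is 0.

0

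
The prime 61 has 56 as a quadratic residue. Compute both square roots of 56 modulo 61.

19, 42

61 ≡ 1 (mod 4), so we find a root by search.
Trying successive values, 19² = 361 ≡ 56 (mod 61). The other root is 61 − 19 = 42.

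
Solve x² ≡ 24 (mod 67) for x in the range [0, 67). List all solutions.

Since 67 ≡ 3 (mod 4), a square root of 24 is 24^((67+1)/4) = 24^17 mod 67.
Repeated squaring: 24^2≡40, 24^4≡59, 24^8≡64, 24^16≡9 (mod 67).
24^17 = 24^(16+1) ≡ 15 (mod 67).
Check: 15² = 225 ≡ 24 (mod 67). The two roots are 15 and 52.

15, 52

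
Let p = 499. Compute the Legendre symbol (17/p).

-1

Reciprocity: 17 ≡ 1 and 499 ≡ 3 (mod 4), so (17/499) = +(499/17).
Reduce top mod 17: now compute (6/17).
Pull out 2: since 17 ≡ 1 (mod 8), (2/17) = +1.
Reciprocity: 3 ≡ 3 and 17 ≡ 1 (mod 4), so (3/17) = +(17/3).
Reduce top mod 3: now compute (2/3).
Pull out 2: since 3 ≡ 3 (mod 8), (2/3) = -1.
Reached (1/3) = 1. Collecting the sign flips along the way, the symbol is -1.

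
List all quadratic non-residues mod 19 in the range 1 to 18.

2,3,8,10,12,13,14,15,18

Square k = 1,…,9 (k and 19−k give the same square):
1²=1, 2²=4, 3²=9, 4²=16, 5²≡6, 6²≡17, 7²≡11, 8²≡7, 9²≡5 (mod 19).
The residues are {1, 4, 5, 6, 7, 9, 11, 16, 17}; the non-residues are the remaining 9 nonzero classes.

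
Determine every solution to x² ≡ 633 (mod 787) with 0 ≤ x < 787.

115, 672

Since 787 ≡ 3 (mod 4), a square root of 633 is 633^((787+1)/4) = 633^197 mod 787.
Repeated squaring: 633^2≡106, 633^4≡218, 633^8≡304, 633^16≡337, 633^32≡241, 633^64≡630, 633^128≡252 (mod 787).
633^197 = 633^(128+64+4+1) ≡ 672 (mod 787).
Check: 672² = 451584 ≡ 633 (mod 787). The two roots are 115 and 672.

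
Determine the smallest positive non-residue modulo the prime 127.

(2/127) = +1, so 2 is a residue.
(3/127) = −1, so 3 is the smallest positive non-residue mod 127.

3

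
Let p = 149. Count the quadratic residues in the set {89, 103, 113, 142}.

3

(89/149) = -1 → non-residue.
(103/149) = +1 → QR.
(113/149) = +1 → QR.
(142/149) = +1 → QR.
Total quadratic residues among the 4: 3.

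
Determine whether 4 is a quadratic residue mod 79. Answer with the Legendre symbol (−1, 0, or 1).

Euler's criterion: (4/79) ≡ 4^39 (mod 79).
4^2 ≡ 16 (mod 79)
4^4 ≡ 19 (mod 79)
4^8 ≡ 45 (mod 79)
4^16 ≡ 50 (mod 79)
4^32 ≡ 51 (mod 79)
4^39 = 4^(32+4+2+1) ≡ 1 (mod 79).
Result is 1, so (4/79) = 1.

1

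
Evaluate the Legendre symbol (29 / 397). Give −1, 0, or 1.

Reciprocity: 29 ≡ 1 and 397 ≡ 1 (mod 4), so (29/397) = +(397/29).
Reduce top mod 29: now compute (20/29).
Pull out 2^2: since 29 ≡ 5 (mod 8), (2/29) = -1, so (2/29)^2 = +1.
Reciprocity: 5 ≡ 1 and 29 ≡ 1 (mod 4), so (5/29) = +(29/5).
Reduce top mod 5: now compute (4/5).
Pull out 2^2: since 5 ≡ 5 (mod 8), (2/5) = -1, so (2/5)^2 = +1.
Reached (1/5) = 1. Collecting the sign flips along the way, the symbol is +1.

1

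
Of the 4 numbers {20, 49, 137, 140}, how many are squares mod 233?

1

(20/233) = -1 → non-residue.
(49/233) = +1 → QR.
(137/233) = -1 → non-residue.
(140/233) = -1 → non-residue.
Total quadratic residues among the 4: 1.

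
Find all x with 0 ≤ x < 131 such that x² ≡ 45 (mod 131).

62, 69

Since 131 ≡ 3 (mod 4), a square root of 45 is 45^((131+1)/4) = 45^33 mod 131.
Repeated squaring: 45^2≡60, 45^4≡63, 45^8≡39, 45^16≡80, 45^32≡112 (mod 131).
45^33 = 45^(32+1) ≡ 62 (mod 131).
Check: 62² = 3844 ≡ 45 (mod 131). The two roots are 62 and 69.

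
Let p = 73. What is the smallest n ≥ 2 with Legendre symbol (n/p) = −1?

(2/73) = +1, so 2 is a residue.
(3/73) = +1, so 3 is a residue.
(4/73) = +1, so 4 is a residue.
(5/73) = −1, so 5 is the smallest positive non-residue mod 73.

5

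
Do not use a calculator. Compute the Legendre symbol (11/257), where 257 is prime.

Euler's criterion: (11/257) ≡ 11^128 (mod 257).
11^2 ≡ 121 (mod 257)
11^4 ≡ 249 (mod 257)
11^8 ≡ 64 (mod 257)
11^16 ≡ 241 (mod 257)
11^32 ≡ 256 (mod 257)
11^64 ≡ 1 (mod 257)
11^128 ≡ 1 (mod 257)
11^128 = 11^(128) ≡ 1 (mod 257).
Result is 1, so (11/257) = 1.

1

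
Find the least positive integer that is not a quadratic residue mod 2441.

(2/2441) = +1, so 2 is a residue.
(3/2441) = −1, so 3 is the smallest positive non-residue mod 2441.

3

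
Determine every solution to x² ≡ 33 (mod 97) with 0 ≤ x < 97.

18, 79

97 ≡ 1 (mod 4), so we find a root by search.
Trying successive values, 18² = 324 ≡ 33 (mod 97). The other root is 97 − 18 = 79.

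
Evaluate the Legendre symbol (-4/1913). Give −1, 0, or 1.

First reduce: -4 ≡ 1909 (mod 1913).
Reciprocity: 1909 ≡ 1 and 1913 ≡ 1 (mod 4), so (1909/1913) = +(1913/1909).
Reduce top mod 1909: now compute (4/1909).
Pull out 2^2: since 1909 ≡ 5 (mod 8), (2/1909) = -1, so (2/1909)^2 = +1.
Reached (1/1909) = 1. Collecting the sign flips along the way, the symbol is +1.

1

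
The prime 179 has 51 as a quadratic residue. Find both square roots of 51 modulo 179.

87, 92

Since 179 ≡ 3 (mod 4), a square root of 51 is 51^((179+1)/4) = 51^45 mod 179.
Repeated squaring: 51^2≡95, 51^4≡75, 51^8≡76, 51^16≡48, 51^32≡156 (mod 179).
51^45 = 51^(32+8+4+1) ≡ 87 (mod 179).
Check: 87² = 7569 ≡ 51 (mod 179). The two roots are 87 and 92.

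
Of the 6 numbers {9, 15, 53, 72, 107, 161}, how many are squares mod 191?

4

(9/191) = +1 → QR.
(15/191) = +1 → QR.
(53/191) = -1 → non-residue.
(72/191) = +1 → QR.
(107/191) = +1 → QR.
(161/191) = -1 → non-residue.
Total quadratic residues among the 6: 4.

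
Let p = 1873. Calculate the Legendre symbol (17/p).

Reciprocity: 17 ≡ 1 and 1873 ≡ 1 (mod 4), so (17/1873) = +(1873/17).
Reduce top mod 17: now compute (3/17).
Reciprocity: 3 ≡ 3 and 17 ≡ 1 (mod 4), so (3/17) = +(17/3).
Reduce top mod 3: now compute (2/3).
Pull out 2: since 3 ≡ 3 (mod 8), (2/3) = -1.
Reached (1/3) = 1. Collecting the sign flips along the way, the symbol is -1.

-1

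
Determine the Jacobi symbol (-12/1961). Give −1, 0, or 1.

First reduce: -12 ≡ 1949 (mod 1961).
Reciprocity: 1949 ≡ 1 and 1961 ≡ 1 (mod 4), so (1949/1961) = +(1961/1949).
Reduce top mod 1949: now compute (12/1949).
Pull out 2^2: since 1949 ≡ 5 (mod 8), (2/1949) = -1, so (2/1949)^2 = +1.
Reciprocity: 3 ≡ 3 and 1949 ≡ 1 (mod 4), so (3/1949) = +(1949/3).
Reduce top mod 3: now compute (2/3).
Pull out 2: since 3 ≡ 3 (mod 8), (2/3) = -1.
Reached (1/3) = 1. Collecting the sign flips along the way, the symbol is -1.

-1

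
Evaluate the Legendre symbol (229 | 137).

-1

First reduce: 229 ≡ 92 (mod 137).
Pull out 2^2: since 137 ≡ 1 (mod 8), (2/137) = +1, so (2/137)^2 = +1.
Reciprocity: 23 ≡ 3 and 137 ≡ 1 (mod 4), so (23/137) = +(137/23).
Reduce top mod 23: now compute (22/23).
Pull out 2: since 23 ≡ 7 (mod 8), (2/23) = +1.
Reciprocity: 11 ≡ 3 and 23 ≡ 3 (mod 4), so (11/23) = −(23/11).
Reduce top mod 11: now compute (1/11).
Reached (1/11) = 1. Collecting the sign flips along the way, the symbol is -1.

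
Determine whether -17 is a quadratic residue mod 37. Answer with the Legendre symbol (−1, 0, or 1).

-1

First reduce: -17 ≡ 20 (mod 37).
Pull out 2^2: since 37 ≡ 5 (mod 8), (2/37) = -1, so (2/37)^2 = +1.
Reciprocity: 5 ≡ 1 and 37 ≡ 1 (mod 4), so (5/37) = +(37/5).
Reduce top mod 5: now compute (2/5).
Pull out 2: since 5 ≡ 5 (mod 8), (2/5) = -1.
Reached (1/5) = 1. Collecting the sign flips along the way, the symbol is -1.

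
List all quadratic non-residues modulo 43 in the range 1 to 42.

2 3 5 7 8 12 18 19 20 22 26 27 28 29 30 32 33 34 37 39 42

Square k = 1,…,21 (k and 43−k give the same square):
1²=1, 2²=4, 3²=9, 4²=16, 5²=25, 6²=36, 7²≡6, 8²≡21, 9²≡38, 10²≡14, 11²≡35, 12²≡15, 13²≡40, 14²≡24, 15²≡10, 16²≡41, 17²≡31, 18²≡23, 19²≡17, 20²≡13, 21²≡11 (mod 43).
The residues are {1, 4, 6, 9, 10, 11, 13, 14, 15, 16, 17, 21, 23, 24, 25, 31, 35, 36, 38, 40, 41}; the non-residues are the remaining 21 nonzero classes.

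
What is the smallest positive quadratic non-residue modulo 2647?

3

(2/2647) = +1, so 2 is a residue.
(3/2647) = −1, so 3 is the smallest positive non-residue mod 2647.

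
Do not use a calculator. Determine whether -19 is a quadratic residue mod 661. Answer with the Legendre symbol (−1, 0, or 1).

-1

First reduce: -19 ≡ 642 (mod 661).
Pull out 2: since 661 ≡ 5 (mod 8), (2/661) = -1.
Reciprocity: 321 ≡ 1 and 661 ≡ 1 (mod 4), so (321/661) = +(661/321).
Reduce top mod 321: now compute (19/321).
Reciprocity: 19 ≡ 3 and 321 ≡ 1 (mod 4), so (19/321) = +(321/19).
Reduce top mod 19: now compute (17/19).
Reciprocity: 17 ≡ 1 and 19 ≡ 3 (mod 4), so (17/19) = +(19/17).
Reduce top mod 17: now compute (2/17).
Pull out 2: since 17 ≡ 1 (mod 8), (2/17) = +1.
Reached (1/17) = 1. Collecting the sign flips along the way, the symbol is -1.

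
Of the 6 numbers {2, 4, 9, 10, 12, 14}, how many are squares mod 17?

(2/17) = +1 → QR.
(4/17) = +1 → QR.
(9/17) = +1 → QR.
(10/17) = -1 → non-residue.
(12/17) = -1 → non-residue.
(14/17) = -1 → non-residue.
Total quadratic residues among the 6: 3.

3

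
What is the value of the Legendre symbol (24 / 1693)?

Pull out 2^3: since 1693 ≡ 5 (mod 8), (2/1693) = -1, so (2/1693)^3 = -1.
Reciprocity: 3 ≡ 3 and 1693 ≡ 1 (mod 4), so (3/1693) = +(1693/3).
Reduce top mod 3: now compute (1/3).
Reached (1/3) = 1. Collecting the sign flips along the way, the symbol is -1.

-1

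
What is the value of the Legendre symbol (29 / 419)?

Reciprocity: 29 ≡ 1 and 419 ≡ 3 (mod 4), so (29/419) = +(419/29).
Reduce top mod 29: now compute (13/29).
Reciprocity: 13 ≡ 1 and 29 ≡ 1 (mod 4), so (13/29) = +(29/13).
Reduce top mod 13: now compute (3/13).
Reciprocity: 3 ≡ 3 and 13 ≡ 1 (mod 4), so (3/13) = +(13/3).
Reduce top mod 3: now compute (1/3).
Reached (1/3) = 1. Collecting the sign flips along the way, the symbol is +1.

1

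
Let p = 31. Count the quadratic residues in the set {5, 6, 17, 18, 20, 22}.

3

(5/31) = +1 → QR.
(6/31) = -1 → non-residue.
(17/31) = -1 → non-residue.
(18/31) = +1 → QR.
(20/31) = +1 → QR.
(22/31) = -1 → non-residue.
Total quadratic residues among the 6: 3.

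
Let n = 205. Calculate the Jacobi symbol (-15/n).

First reduce: -15 ≡ 190 (mod 205).
Pull out 2: since 205 ≡ 5 (mod 8), (2/205) = -1.
Reciprocity: 95 ≡ 3 and 205 ≡ 1 (mod 4), so (95/205) = +(205/95).
Reduce top mod 95: now compute (15/95).
Reciprocity: 15 ≡ 3 and 95 ≡ 3 (mod 4), so (15/95) = −(95/15).
Reduce top mod 15: now compute (5/15).
Reciprocity: 5 ≡ 1 and 15 ≡ 3 (mod 4), so (5/15) = +(15/5).
Reduce top mod 5: now compute (0/5).
Top reduces to 0: gcd > 1, so the symbol is 0.

0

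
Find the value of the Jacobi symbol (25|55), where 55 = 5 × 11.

0

Reciprocity: 25 ≡ 1 and 55 ≡ 3 (mod 4), so (25/55) = +(55/25).
Reduce top mod 25: now compute (5/25).
Reciprocity: 5 ≡ 1 and 25 ≡ 1 (mod 4), so (5/25) = +(25/5).
Reduce top mod 5: now compute (0/5).
Top reduces to 0: gcd > 1, so the symbol is 0.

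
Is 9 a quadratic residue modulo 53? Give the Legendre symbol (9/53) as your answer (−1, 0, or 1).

Euler's criterion: (9/53) ≡ 9^26 (mod 53).
9^2 ≡ 28 (mod 53)
9^4 ≡ 42 (mod 53)
9^8 ≡ 15 (mod 53)
9^16 ≡ 13 (mod 53)
9^26 = 9^(16+8+2) ≡ 1 (mod 53).
Result is 1, so (9/53) = 1.

1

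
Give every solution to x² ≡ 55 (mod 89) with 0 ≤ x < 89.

12, 77

89 ≡ 1 (mod 4), so we find a root by search.
Trying successive values, 12² = 144 ≡ 55 (mod 89). The other root is 89 − 12 = 77.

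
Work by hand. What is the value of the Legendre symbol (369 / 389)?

1

Reciprocity: 369 ≡ 1 and 389 ≡ 1 (mod 4), so (369/389) = +(389/369).
Reduce top mod 369: now compute (20/369).
Pull out 2^2: since 369 ≡ 1 (mod 8), (2/369) = +1, so (2/369)^2 = +1.
Reciprocity: 5 ≡ 1 and 369 ≡ 1 (mod 4), so (5/369) = +(369/5).
Reduce top mod 5: now compute (4/5).
Pull out 2^2: since 5 ≡ 5 (mod 8), (2/5) = -1, so (2/5)^2 = +1.
Reached (1/5) = 1. Collecting the sign flips along the way, the symbol is +1.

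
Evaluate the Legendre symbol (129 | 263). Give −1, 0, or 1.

1

Reciprocity: 129 ≡ 1 and 263 ≡ 3 (mod 4), so (129/263) = +(263/129).
Reduce top mod 129: now compute (5/129).
Reciprocity: 5 ≡ 1 and 129 ≡ 1 (mod 4), so (5/129) = +(129/5).
Reduce top mod 5: now compute (4/5).
Pull out 2^2: since 5 ≡ 5 (mod 8), (2/5) = -1, so (2/5)^2 = +1.
Reached (1/5) = 1. Collecting the sign flips along the way, the symbol is +1.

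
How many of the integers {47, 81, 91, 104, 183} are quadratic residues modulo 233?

4

(47/233) = -1 → non-residue.
(81/233) = +1 → QR.
(91/233) = +1 → QR.
(104/233) = +1 → QR.
(183/233) = +1 → QR.
Total quadratic residues among the 5: 4.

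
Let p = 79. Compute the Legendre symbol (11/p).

1

Reciprocity: 11 ≡ 3 and 79 ≡ 3 (mod 4), so (11/79) = −(79/11).
Reduce top mod 11: now compute (2/11).
Pull out 2: since 11 ≡ 3 (mod 8), (2/11) = -1.
Reached (1/11) = 1. Collecting the sign flips along the way, the symbol is +1.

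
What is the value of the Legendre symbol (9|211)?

1

Reciprocity: 9 ≡ 1 and 211 ≡ 3 (mod 4), so (9/211) = +(211/9).
Reduce top mod 9: now compute (4/9).
Pull out 2^2: since 9 ≡ 1 (mod 8), (2/9) = +1, so (2/9)^2 = +1.
Reached (1/9) = 1. Collecting the sign flips along the way, the symbol is +1.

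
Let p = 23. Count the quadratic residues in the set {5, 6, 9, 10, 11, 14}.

(5/23) = -1 → non-residue.
(6/23) = +1 → QR.
(9/23) = +1 → QR.
(10/23) = -1 → non-residue.
(11/23) = -1 → non-residue.
(14/23) = -1 → non-residue.
Total quadratic residues among the 6: 2.

2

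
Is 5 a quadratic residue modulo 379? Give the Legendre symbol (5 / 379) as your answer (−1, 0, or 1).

Reciprocity: 5 ≡ 1 and 379 ≡ 3 (mod 4), so (5/379) = +(379/5).
Reduce top mod 5: now compute (4/5).
Pull out 2^2: since 5 ≡ 5 (mod 8), (2/5) = -1, so (2/5)^2 = +1.
Reached (1/5) = 1. Collecting the sign flips along the way, the symbol is +1.

1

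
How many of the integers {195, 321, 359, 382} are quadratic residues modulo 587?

(195/587) = +1 → QR.
(321/587) = -1 → non-residue.
(359/587) = +1 → QR.
(382/587) = -1 → non-residue.
Total quadratic residues among the 4: 2.

2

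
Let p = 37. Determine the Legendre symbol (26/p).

1

Euler's criterion: (26/37) ≡ 26^18 (mod 37).
26^2 ≡ 10 (mod 37)
26^4 ≡ 26 (mod 37)
26^8 ≡ 10 (mod 37)
26^16 ≡ 26 (mod 37)
26^18 = 26^(16+2) ≡ 1 (mod 37).
Result is 1, so (26/37) = 1.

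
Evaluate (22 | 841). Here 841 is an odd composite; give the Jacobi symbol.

1

Pull out 2: since 841 ≡ 1 (mod 8), (2/841) = +1.
Reciprocity: 11 ≡ 3 and 841 ≡ 1 (mod 4), so (11/841) = +(841/11).
Reduce top mod 11: now compute (5/11).
Reciprocity: 5 ≡ 1 and 11 ≡ 3 (mod 4), so (5/11) = +(11/5).
Reduce top mod 5: now compute (1/5).
Reached (1/5) = 1. Collecting the sign flips along the way, the symbol is +1.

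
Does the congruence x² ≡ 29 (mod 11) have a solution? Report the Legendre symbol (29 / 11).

-1

First reduce: 29 ≡ 7 (mod 11).
Reciprocity: 7 ≡ 3 and 11 ≡ 3 (mod 4), so (7/11) = −(11/7).
Reduce top mod 7: now compute (4/7).
Pull out 2^2: since 7 ≡ 7 (mod 8), (2/7) = +1, so (2/7)^2 = +1.
Reached (1/7) = 1. Collecting the sign flips along the way, the symbol is -1.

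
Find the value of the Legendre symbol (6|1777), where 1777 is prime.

1

Pull out 2: since 1777 ≡ 1 (mod 8), (2/1777) = +1.
Reciprocity: 3 ≡ 3 and 1777 ≡ 1 (mod 4), so (3/1777) = +(1777/3).
Reduce top mod 3: now compute (1/3).
Reached (1/3) = 1. Collecting the sign flips along the way, the symbol is +1.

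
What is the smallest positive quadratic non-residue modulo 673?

5

(2/673) = +1, so 2 is a residue.
(3/673) = +1, so 3 is a residue.
(4/673) = +1, so 4 is a residue.
(5/673) = −1, so 5 is the smallest positive non-residue mod 673.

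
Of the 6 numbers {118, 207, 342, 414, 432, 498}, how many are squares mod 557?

(118/557) = -1 → non-residue.
(207/557) = -1 → non-residue.
(342/557) = -1 → non-residue.
(414/557) = +1 → QR.
(432/557) = -1 → non-residue.
(498/557) = +1 → QR.
Total quadratic residues among the 6: 2.

2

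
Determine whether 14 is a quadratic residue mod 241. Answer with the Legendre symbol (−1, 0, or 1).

-1

Pull out 2: since 241 ≡ 1 (mod 8), (2/241) = +1.
Reciprocity: 7 ≡ 3 and 241 ≡ 1 (mod 4), so (7/241) = +(241/7).
Reduce top mod 7: now compute (3/7).
Reciprocity: 3 ≡ 3 and 7 ≡ 3 (mod 4), so (3/7) = −(7/3).
Reduce top mod 3: now compute (1/3).
Reached (1/3) = 1. Collecting the sign flips along the way, the symbol is -1.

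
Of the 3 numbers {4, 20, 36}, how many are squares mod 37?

(4/37) = +1 → QR.
(20/37) = -1 → non-residue.
(36/37) = +1 → QR.
Total quadratic residues among the 3: 2.

2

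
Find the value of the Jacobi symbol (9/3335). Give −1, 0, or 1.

Reciprocity: 9 ≡ 1 and 3335 ≡ 3 (mod 4), so (9/3335) = +(3335/9).
Reduce top mod 9: now compute (5/9).
Reciprocity: 5 ≡ 1 and 9 ≡ 1 (mod 4), so (5/9) = +(9/5).
Reduce top mod 5: now compute (4/5).
Pull out 2^2: since 5 ≡ 5 (mod 8), (2/5) = -1, so (2/5)^2 = +1.
Reached (1/5) = 1. Collecting the sign flips along the way, the symbol is +1.

1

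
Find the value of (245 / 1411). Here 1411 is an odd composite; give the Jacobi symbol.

1

Reciprocity: 245 ≡ 1 and 1411 ≡ 3 (mod 4), so (245/1411) = +(1411/245).
Reduce top mod 245: now compute (186/245).
Pull out 2: since 245 ≡ 5 (mod 8), (2/245) = -1.
Reciprocity: 93 ≡ 1 and 245 ≡ 1 (mod 4), so (93/245) = +(245/93).
Reduce top mod 93: now compute (59/93).
Reciprocity: 59 ≡ 3 and 93 ≡ 1 (mod 4), so (59/93) = +(93/59).
Reduce top mod 59: now compute (34/59).
Pull out 2: since 59 ≡ 3 (mod 8), (2/59) = -1.
Reciprocity: 17 ≡ 1 and 59 ≡ 3 (mod 4), so (17/59) = +(59/17).
Reduce top mod 17: now compute (8/17).
Pull out 2^3: since 17 ≡ 1 (mod 8), (2/17) = +1, so (2/17)^3 = +1.
Reached (1/17) = 1. Collecting the sign flips along the way, the symbol is +1.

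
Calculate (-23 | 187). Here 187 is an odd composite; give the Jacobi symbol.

1

First reduce: -23 ≡ 164 (mod 187).
Pull out 2^2: since 187 ≡ 3 (mod 8), (2/187) = -1, so (2/187)^2 = +1.
Reciprocity: 41 ≡ 1 and 187 ≡ 3 (mod 4), so (41/187) = +(187/41).
Reduce top mod 41: now compute (23/41).
Reciprocity: 23 ≡ 3 and 41 ≡ 1 (mod 4), so (23/41) = +(41/23).
Reduce top mod 23: now compute (18/23).
Pull out 2: since 23 ≡ 7 (mod 8), (2/23) = +1.
Reciprocity: 9 ≡ 1 and 23 ≡ 3 (mod 4), so (9/23) = +(23/9).
Reduce top mod 9: now compute (5/9).
Reciprocity: 5 ≡ 1 and 9 ≡ 1 (mod 4), so (5/9) = +(9/5).
Reduce top mod 5: now compute (4/5).
Pull out 2^2: since 5 ≡ 5 (mod 8), (2/5) = -1, so (2/5)^2 = +1.
Reached (1/5) = 1. Collecting the sign flips along the way, the symbol is +1.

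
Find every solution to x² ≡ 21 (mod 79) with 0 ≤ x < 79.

10, 69

Since 79 ≡ 3 (mod 4), a square root of 21 is 21^((79+1)/4) = 21^20 mod 79.
Repeated squaring: 21^2≡46, 21^4≡62, 21^8≡52, 21^16≡18 (mod 79).
21^20 = 21^(16+4) ≡ 10 (mod 79).
Check: 10² = 100 ≡ 21 (mod 79). The two roots are 10 and 69.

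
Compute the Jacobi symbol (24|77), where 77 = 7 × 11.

1

Pull out 2^3: since 77 ≡ 5 (mod 8), (2/77) = -1, so (2/77)^3 = -1.
Reciprocity: 3 ≡ 3 and 77 ≡ 1 (mod 4), so (3/77) = +(77/3).
Reduce top mod 3: now compute (2/3).
Pull out 2: since 3 ≡ 3 (mod 8), (2/3) = -1.
Reached (1/3) = 1. Collecting the sign flips along the way, the symbol is +1.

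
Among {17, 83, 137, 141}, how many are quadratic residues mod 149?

(17/149) = +1 → QR.
(83/149) = -1 → non-residue.
(137/149) = -1 → non-residue.
(141/149) = -1 → non-residue.
Total quadratic residues among the 4: 1.

1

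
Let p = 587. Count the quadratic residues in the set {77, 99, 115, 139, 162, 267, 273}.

(77/587) = -1 → non-residue.
(99/587) = -1 → non-residue.
(115/587) = +1 → QR.
(139/587) = -1 → non-residue.
(162/587) = -1 → non-residue.
(267/587) = +1 → QR.
(273/587) = -1 → non-residue.
Total quadratic residues among the 7: 2.

2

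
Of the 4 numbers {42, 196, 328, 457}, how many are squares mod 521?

3

(42/521) = +1 → QR.
(196/521) = +1 → QR.
(328/521) = -1 → non-residue.
(457/521) = +1 → QR.
Total quadratic residues among the 4: 3.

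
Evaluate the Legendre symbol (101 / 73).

First reduce: 101 ≡ 28 (mod 73).
Pull out 2^2: since 73 ≡ 1 (mod 8), (2/73) = +1, so (2/73)^2 = +1.
Reciprocity: 7 ≡ 3 and 73 ≡ 1 (mod 4), so (7/73) = +(73/7).
Reduce top mod 7: now compute (3/7).
Reciprocity: 3 ≡ 3 and 7 ≡ 3 (mod 4), so (3/7) = −(7/3).
Reduce top mod 3: now compute (1/3).
Reached (1/3) = 1. Collecting the sign flips along the way, the symbol is -1.

-1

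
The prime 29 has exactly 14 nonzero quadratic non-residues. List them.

Square k = 1,…,14 (k and 29−k give the same square):
1²=1, 2²=4, 3²=9, 4²=16, 5²=25, 6²≡7, 7²≡20, 8²≡6, 9²≡23, 10²≡13, 11²≡5, 12²≡28, 13²≡24, 14²≡22 (mod 29).
The residues are {1, 4, 5, 6, 7, 9, 13, 16, 20, 22, 23, 24, 25, 28}; the non-residues are the remaining 14 nonzero classes.

2,3,8,10,11,12,14,15,17,18,19,21,26,27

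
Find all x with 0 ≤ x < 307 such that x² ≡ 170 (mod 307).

Since 307 ≡ 3 (mod 4), a square root of 170 is 170^((307+1)/4) = 170^77 mod 307.
Repeated squaring: 170^2≡42, 170^4≡229, 170^8≡251, 170^16≡66, 170^32≡58, 170^64≡294 (mod 307).
170^77 = 170^(64+8+4+1) ≡ 28 (mod 307).
Check: 28² = 784 ≡ 170 (mod 307). The two roots are 28 and 279.

28, 279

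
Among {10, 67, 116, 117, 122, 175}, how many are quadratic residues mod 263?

(10/263) = -1 → non-residue.
(67/263) = -1 → non-residue.
(116/263) = -1 → non-residue.
(117/263) = +1 → QR.
(122/263) = +1 → QR.
(175/263) = -1 → non-residue.
Total quadratic residues among the 6: 2.

2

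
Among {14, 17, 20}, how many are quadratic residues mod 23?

0

(14/23) = -1 → non-residue.
(17/23) = -1 → non-residue.
(20/23) = -1 → non-residue.
Total quadratic residues among the 3: 0.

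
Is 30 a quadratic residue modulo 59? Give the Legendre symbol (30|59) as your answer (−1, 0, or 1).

Pull out 2: since 59 ≡ 3 (mod 8), (2/59) = -1.
Reciprocity: 15 ≡ 3 and 59 ≡ 3 (mod 4), so (15/59) = −(59/15).
Reduce top mod 15: now compute (14/15).
Pull out 2: since 15 ≡ 7 (mod 8), (2/15) = +1.
Reciprocity: 7 ≡ 3 and 15 ≡ 3 (mod 4), so (7/15) = −(15/7).
Reduce top mod 7: now compute (1/7).
Reached (1/7) = 1. Collecting the sign flips along the way, the symbol is -1.

-1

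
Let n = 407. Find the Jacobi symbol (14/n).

Pull out 2: since 407 ≡ 7 (mod 8), (2/407) = +1.
Reciprocity: 7 ≡ 3 and 407 ≡ 3 (mod 4), so (7/407) = −(407/7).
Reduce top mod 7: now compute (1/7).
Reached (1/7) = 1. Collecting the sign flips along the way, the symbol is -1.

-1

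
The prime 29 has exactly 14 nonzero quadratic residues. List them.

Square k = 1,…,14 (k and 29−k give the same square):
1²=1, 2²=4, 3²=9, 4²=16, 5²=25, 6²≡7, 7²≡20, 8²≡6, 9²≡23, 10²≡13, 11²≡5, 12²≡28, 13²≡24, 14²≡22 (mod 29).
So the quadratic residues mod 29 are {1, 4, 5, 6, 7, 9, 13, 16, 20, 22, 23, 24, 25, 28}.

1 4 5 6 7 9 13 16 20 22 23 24 25 28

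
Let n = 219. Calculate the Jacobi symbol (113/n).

Reciprocity: 113 ≡ 1 and 219 ≡ 3 (mod 4), so (113/219) = +(219/113).
Reduce top mod 113: now compute (106/113).
Pull out 2: since 113 ≡ 1 (mod 8), (2/113) = +1.
Reciprocity: 53 ≡ 1 and 113 ≡ 1 (mod 4), so (53/113) = +(113/53).
Reduce top mod 53: now compute (7/53).
Reciprocity: 7 ≡ 3 and 53 ≡ 1 (mod 4), so (7/53) = +(53/7).
Reduce top mod 7: now compute (4/7).
Pull out 2^2: since 7 ≡ 7 (mod 8), (2/7) = +1, so (2/7)^2 = +1.
Reached (1/7) = 1. Collecting the sign flips along the way, the symbol is +1.

1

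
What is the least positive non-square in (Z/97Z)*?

5

(2/97) = +1, so 2 is a residue.
(3/97) = +1, so 3 is a residue.
(4/97) = +1, so 4 is a residue.
(5/97) = −1, so 5 is the smallest positive non-residue mod 97.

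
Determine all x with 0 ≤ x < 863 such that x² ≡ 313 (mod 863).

Since 863 ≡ 3 (mod 4), a square root of 313 is 313^((863+1)/4) = 313^216 mod 863.
Repeated squaring: 313^2≡450, 313^4≡558, 313^8≡684, 313^16≡110, 313^32≡18, 313^64≡324, 313^128≡553 (mod 863).
313^216 = 313^(128+64+16+8) ≡ 718 (mod 863).
Check: 718² = 515524 ≡ 313 (mod 863). The two roots are 145 and 718.

145, 718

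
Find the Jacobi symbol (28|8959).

Pull out 2^2: since 8959 ≡ 7 (mod 8), (2/8959) = +1, so (2/8959)^2 = +1.
Reciprocity: 7 ≡ 3 and 8959 ≡ 3 (mod 4), so (7/8959) = −(8959/7).
Reduce top mod 7: now compute (6/7).
Pull out 2: since 7 ≡ 7 (mod 8), (2/7) = +1.
Reciprocity: 3 ≡ 3 and 7 ≡ 3 (mod 4), so (3/7) = −(7/3).
Reduce top mod 3: now compute (1/3).
Reached (1/3) = 1. Collecting the sign flips along the way, the symbol is +1.

1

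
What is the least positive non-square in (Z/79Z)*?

(2/79) = +1, so 2 is a residue.
(3/79) = −1, so 3 is the smallest positive non-residue mod 79.

3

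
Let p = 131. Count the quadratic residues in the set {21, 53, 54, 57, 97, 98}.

(21/131) = +1 → QR.
(53/131) = +1 → QR.
(54/131) = -1 → non-residue.
(57/131) = -1 → non-residue.
(97/131) = -1 → non-residue.
(98/131) = -1 → non-residue.
Total quadratic residues among the 6: 2.

2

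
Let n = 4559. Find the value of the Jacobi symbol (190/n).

Pull out 2: since 4559 ≡ 7 (mod 8), (2/4559) = +1.
Reciprocity: 95 ≡ 3 and 4559 ≡ 3 (mod 4), so (95/4559) = −(4559/95).
Reduce top mod 95: now compute (94/95).
Pull out 2: since 95 ≡ 7 (mod 8), (2/95) = +1.
Reciprocity: 47 ≡ 3 and 95 ≡ 3 (mod 4), so (47/95) = −(95/47).
Reduce top mod 47: now compute (1/47).
Reached (1/47) = 1. Collecting the sign flips along the way, the symbol is +1.

1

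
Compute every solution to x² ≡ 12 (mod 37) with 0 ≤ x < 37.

37 ≡ 1 (mod 4), so we find a root by search.
Trying successive values, 7² = 49 ≡ 12 (mod 37). The other root is 37 − 7 = 30.

7, 30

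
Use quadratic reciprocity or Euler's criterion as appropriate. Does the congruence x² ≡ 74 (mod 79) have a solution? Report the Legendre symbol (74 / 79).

-1

Pull out 2: since 79 ≡ 7 (mod 8), (2/79) = +1.
Reciprocity: 37 ≡ 1 and 79 ≡ 3 (mod 4), so (37/79) = +(79/37).
Reduce top mod 37: now compute (5/37).
Reciprocity: 5 ≡ 1 and 37 ≡ 1 (mod 4), so (5/37) = +(37/5).
Reduce top mod 5: now compute (2/5).
Pull out 2: since 5 ≡ 5 (mod 8), (2/5) = -1.
Reached (1/5) = 1. Collecting the sign flips along the way, the symbol is -1.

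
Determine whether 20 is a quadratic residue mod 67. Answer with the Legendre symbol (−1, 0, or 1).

Pull out 2^2: since 67 ≡ 3 (mod 8), (2/67) = -1, so (2/67)^2 = +1.
Reciprocity: 5 ≡ 1 and 67 ≡ 3 (mod 4), so (5/67) = +(67/5).
Reduce top mod 5: now compute (2/5).
Pull out 2: since 5 ≡ 5 (mod 8), (2/5) = -1.
Reached (1/5) = 1. Collecting the sign flips along the way, the symbol is -1.

-1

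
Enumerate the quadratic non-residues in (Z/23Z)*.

Square k = 1,…,11 (k and 23−k give the same square):
1²=1, 2²=4, 3²=9, 4²=16, 5²≡2, 6²≡13, 7²≡3, 8²≡18, 9²≡12, 10²≡8, 11²≡6 (mod 23).
The residues are {1, 2, 3, 4, 6, 8, 9, 12, 13, 16, 18}; the non-residues are the remaining 11 nonzero classes.

5, 7, 10, 11, 14, 15, 17, 19, 20, 21, 22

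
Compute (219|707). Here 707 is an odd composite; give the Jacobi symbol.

1

Reciprocity: 219 ≡ 3 and 707 ≡ 3 (mod 4), so (219/707) = −(707/219).
Reduce top mod 219: now compute (50/219).
Pull out 2: since 219 ≡ 3 (mod 8), (2/219) = -1.
Reciprocity: 25 ≡ 1 and 219 ≡ 3 (mod 4), so (25/219) = +(219/25).
Reduce top mod 25: now compute (19/25).
Reciprocity: 19 ≡ 3 and 25 ≡ 1 (mod 4), so (19/25) = +(25/19).
Reduce top mod 19: now compute (6/19).
Pull out 2: since 19 ≡ 3 (mod 8), (2/19) = -1.
Reciprocity: 3 ≡ 3 and 19 ≡ 3 (mod 4), so (3/19) = −(19/3).
Reduce top mod 3: now compute (1/3).
Reached (1/3) = 1. Collecting the sign flips along the way, the symbol is +1.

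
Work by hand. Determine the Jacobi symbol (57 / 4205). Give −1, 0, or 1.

-1

Reciprocity: 57 ≡ 1 and 4205 ≡ 1 (mod 4), so (57/4205) = +(4205/57).
Reduce top mod 57: now compute (44/57).
Pull out 2^2: since 57 ≡ 1 (mod 8), (2/57) = +1, so (2/57)^2 = +1.
Reciprocity: 11 ≡ 3 and 57 ≡ 1 (mod 4), so (11/57) = +(57/11).
Reduce top mod 11: now compute (2/11).
Pull out 2: since 11 ≡ 3 (mod 8), (2/11) = -1.
Reached (1/11) = 1. Collecting the sign flips along the way, the symbol is -1.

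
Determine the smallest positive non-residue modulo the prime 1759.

3

(2/1759) = +1, so 2 is a residue.
(3/1759) = −1, so 3 is the smallest positive non-residue mod 1759.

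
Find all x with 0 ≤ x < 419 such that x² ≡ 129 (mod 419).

Since 419 ≡ 3 (mod 4), a square root of 129 is 129^((419+1)/4) = 129^105 mod 419.
Repeated squaring: 129^2≡300, 129^4≡334, 129^8≡102, 129^16≡348, 129^32≡13, 129^64≡169 (mod 419).
129^105 = 129^(64+32+8+1) ≡ 59 (mod 419).
Check: 59² = 3481 ≡ 129 (mod 419). The two roots are 59 and 360.

59, 360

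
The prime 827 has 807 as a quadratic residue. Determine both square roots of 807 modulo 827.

389, 438

Since 827 ≡ 3 (mod 4), a square root of 807 is 807^((827+1)/4) = 807^207 mod 827.
Repeated squaring: 807^2≡400, 807^4≡389, 807^8≡807, 807^16≡400, 807^32≡389, 807^64≡807, 807^128≡400 (mod 827).
807^207 = 807^(128+64+8+4+2+1) ≡ 389 (mod 827).
Check: 389² = 151321 ≡ 807 (mod 827). The two roots are 389 and 438.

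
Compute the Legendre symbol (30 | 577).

Pull out 2: since 577 ≡ 1 (mod 8), (2/577) = +1.
Reciprocity: 15 ≡ 3 and 577 ≡ 1 (mod 4), so (15/577) = +(577/15).
Reduce top mod 15: now compute (7/15).
Reciprocity: 7 ≡ 3 and 15 ≡ 3 (mod 4), so (7/15) = −(15/7).
Reduce top mod 7: now compute (1/7).
Reached (1/7) = 1. Collecting the sign flips along the way, the symbol is -1.

-1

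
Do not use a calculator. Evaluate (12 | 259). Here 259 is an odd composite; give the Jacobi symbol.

-1

Pull out 2^2: since 259 ≡ 3 (mod 8), (2/259) = -1, so (2/259)^2 = +1.
Reciprocity: 3 ≡ 3 and 259 ≡ 3 (mod 4), so (3/259) = −(259/3).
Reduce top mod 3: now compute (1/3).
Reached (1/3) = 1. Collecting the sign flips along the way, the symbol is -1.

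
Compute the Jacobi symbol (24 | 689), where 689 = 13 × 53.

-1

Pull out 2^3: since 689 ≡ 1 (mod 8), (2/689) = +1, so (2/689)^3 = +1.
Reciprocity: 3 ≡ 3 and 689 ≡ 1 (mod 4), so (3/689) = +(689/3).
Reduce top mod 3: now compute (2/3).
Pull out 2: since 3 ≡ 3 (mod 8), (2/3) = -1.
Reached (1/3) = 1. Collecting the sign flips along the way, the symbol is -1.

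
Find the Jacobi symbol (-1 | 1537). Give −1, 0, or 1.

First reduce: -1 ≡ 1536 (mod 1537).
Pull out 2^9: since 1537 ≡ 1 (mod 8), (2/1537) = +1, so (2/1537)^9 = +1.
Reciprocity: 3 ≡ 3 and 1537 ≡ 1 (mod 4), so (3/1537) = +(1537/3).
Reduce top mod 3: now compute (1/3).
Reached (1/3) = 1. Collecting the sign flips along the way, the symbol is +1.

1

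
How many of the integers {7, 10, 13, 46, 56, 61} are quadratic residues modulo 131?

4

(7/131) = +1 → QR.
(10/131) = -1 → non-residue.
(13/131) = +1 → QR.
(46/131) = +1 → QR.
(56/131) = -1 → non-residue.
(61/131) = +1 → QR.
Total quadratic residues among the 6: 4.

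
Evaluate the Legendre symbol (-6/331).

-1

Euler's criterion: (-6/331) ≡ 325^165 (mod 331).
325^2 ≡ 36 (mod 331)
325^4 ≡ 303 (mod 331)
325^8 ≡ 122 (mod 331)
325^16 ≡ 320 (mod 331)
325^32 ≡ 121 (mod 331)
325^64 ≡ 77 (mod 331)
325^128 ≡ 302 (mod 331)
325^165 = 325^(128+32+4+1) ≡ 330 (mod 331).
Result is 330 ≡ −1, so (-6/331) = −1.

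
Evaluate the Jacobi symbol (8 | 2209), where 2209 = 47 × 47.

1

Pull out 2^3: since 2209 ≡ 1 (mod 8), (2/2209) = +1, so (2/2209)^3 = +1.
Reached (1/2209) = 1. Collecting the sign flips along the way, the symbol is +1.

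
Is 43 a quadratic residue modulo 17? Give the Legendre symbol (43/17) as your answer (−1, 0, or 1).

First reduce: 43 ≡ 9 (mod 17).
Reciprocity: 9 ≡ 1 and 17 ≡ 1 (mod 4), so (9/17) = +(17/9).
Reduce top mod 9: now compute (8/9).
Pull out 2^3: since 9 ≡ 1 (mod 8), (2/9) = +1, so (2/9)^3 = +1.
Reached (1/9) = 1. Collecting the sign flips along the way, the symbol is +1.

1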